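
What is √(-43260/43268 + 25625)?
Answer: √2998199919770/10817 ≈ 160.07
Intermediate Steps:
√(-43260/43268 + 25625) = √(-43260*1/43268 + 25625) = √(-10815/10817 + 25625) = √(277174810/10817) = √2998199919770/10817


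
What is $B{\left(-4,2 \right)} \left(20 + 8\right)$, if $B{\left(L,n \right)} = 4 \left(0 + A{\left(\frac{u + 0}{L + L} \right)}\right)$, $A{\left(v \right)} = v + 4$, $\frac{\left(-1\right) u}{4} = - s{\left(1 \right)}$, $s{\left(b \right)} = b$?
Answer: $392$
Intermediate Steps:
$u = 4$ ($u = - 4 \left(\left(-1\right) 1\right) = \left(-4\right) \left(-1\right) = 4$)
$A{\left(v \right)} = 4 + v$
$B{\left(L,n \right)} = 16 + \frac{8}{L}$ ($B{\left(L,n \right)} = 4 \left(0 + \left(4 + \frac{4 + 0}{L + L}\right)\right) = 4 \left(0 + \left(4 + \frac{4}{2 L}\right)\right) = 4 \left(0 + \left(4 + 4 \frac{1}{2 L}\right)\right) = 4 \left(0 + \left(4 + \frac{2}{L}\right)\right) = 4 \left(4 + \frac{2}{L}\right) = 16 + \frac{8}{L}$)
$B{\left(-4,2 \right)} \left(20 + 8\right) = \left(16 + \frac{8}{-4}\right) \left(20 + 8\right) = \left(16 + 8 \left(- \frac{1}{4}\right)\right) 28 = \left(16 - 2\right) 28 = 14 \cdot 28 = 392$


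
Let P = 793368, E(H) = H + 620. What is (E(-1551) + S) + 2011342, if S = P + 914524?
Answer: 3718303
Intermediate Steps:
E(H) = 620 + H
S = 1707892 (S = 793368 + 914524 = 1707892)
(E(-1551) + S) + 2011342 = ((620 - 1551) + 1707892) + 2011342 = (-931 + 1707892) + 2011342 = 1706961 + 2011342 = 3718303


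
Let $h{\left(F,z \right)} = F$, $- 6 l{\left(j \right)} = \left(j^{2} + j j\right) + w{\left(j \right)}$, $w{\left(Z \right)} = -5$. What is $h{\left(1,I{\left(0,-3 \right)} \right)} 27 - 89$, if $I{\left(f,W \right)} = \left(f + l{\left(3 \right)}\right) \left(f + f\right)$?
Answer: $-62$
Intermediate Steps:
$l{\left(j \right)} = \frac{5}{6} - \frac{j^{2}}{3}$ ($l{\left(j \right)} = - \frac{\left(j^{2} + j j\right) - 5}{6} = - \frac{\left(j^{2} + j^{2}\right) - 5}{6} = - \frac{2 j^{2} - 5}{6} = - \frac{-5 + 2 j^{2}}{6} = \frac{5}{6} - \frac{j^{2}}{3}$)
$I{\left(f,W \right)} = 2 f \left(- \frac{13}{6} + f\right)$ ($I{\left(f,W \right)} = \left(f + \left(\frac{5}{6} - \frac{3^{2}}{3}\right)\right) \left(f + f\right) = \left(f + \left(\frac{5}{6} - 3\right)\right) 2 f = \left(f - \frac{13}{6}\right) 2 f = \left(- \frac{13}{6} + f\right) 2 f = 2 f \left(- \frac{13}{6} + f\right)$)
$h{\left(1,I{\left(0,-3 \right)} \right)} 27 - 89 = 1 \cdot 27 - 89 = 27 - 89 = -62$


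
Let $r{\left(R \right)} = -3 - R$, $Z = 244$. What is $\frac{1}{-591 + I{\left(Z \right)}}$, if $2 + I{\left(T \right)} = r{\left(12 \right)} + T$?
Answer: $- \frac{1}{364} \approx -0.0027473$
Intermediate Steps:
$I{\left(T \right)} = -17 + T$ ($I{\left(T \right)} = -2 + \left(\left(-3 - 12\right) + T\right) = -2 + \left(-15 + T\right) = -17 + T$)
$\frac{1}{-591 + I{\left(Z \right)}} = \frac{1}{-591 + \left(-17 + 244\right)} = \frac{1}{-591 + 227} = \frac{1}{-364} = - \frac{1}{364}$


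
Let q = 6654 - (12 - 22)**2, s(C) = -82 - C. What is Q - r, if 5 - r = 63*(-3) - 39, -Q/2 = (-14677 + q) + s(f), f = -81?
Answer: 16015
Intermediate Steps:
q = 6554 (q = 6654 - 1*(-10)**2 = 6654 - 1*100 = 6654 - 100 = 6554)
Q = 16248 (Q = -2*((-14677 + 6554) + (-82 - 1*(-81))) = -2*(-8123 + (-82 + 81)) = -2*(-8123 - 1) = -2*(-8124) = 16248)
r = 233 (r = 5 - (63*(-3) - 39) = 5 - (-189 - 39) = 5 - 1*(-228) = 5 + 228 = 233)
Q - r = 16248 - 1*233 = 16248 - 233 = 16015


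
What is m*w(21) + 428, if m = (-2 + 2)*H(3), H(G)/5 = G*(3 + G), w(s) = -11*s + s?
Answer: 428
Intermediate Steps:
w(s) = -10*s
H(G) = 5*G*(3 + G) (H(G) = 5*(G*(3 + G)) = 5*G*(3 + G))
m = 0 (m = (-2 + 2)*(5*3*(3 + 3)) = 0*(5*3*6) = 0*90 = 0)
m*w(21) + 428 = 0*(-10*21) + 428 = 0*(-210) + 428 = 0 + 428 = 428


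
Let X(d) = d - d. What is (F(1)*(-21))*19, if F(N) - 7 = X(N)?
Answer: -2793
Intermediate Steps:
X(d) = 0
F(N) = 7 (F(N) = 7 + 0 = 7)
(F(1)*(-21))*19 = (7*(-21))*19 = -147*19 = -2793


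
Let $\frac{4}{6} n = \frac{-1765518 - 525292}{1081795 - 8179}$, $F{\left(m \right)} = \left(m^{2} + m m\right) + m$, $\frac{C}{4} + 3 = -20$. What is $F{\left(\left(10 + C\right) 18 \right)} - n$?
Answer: $\frac{1558775626877}{357872} \approx 4.3557 \cdot 10^{6}$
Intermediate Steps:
$C = -92$ ($C = -12 + 4 \left(-20\right) = -12 - 80 = -92$)
$F{\left(m \right)} = m + 2 m^{2}$ ($F{\left(m \right)} = \left(m^{2} + m^{2}\right) + m = 2 m^{2} + m = m + 2 m^{2}$)
$n = - \frac{1145405}{357872}$ ($n = \frac{3 \frac{-1765518 - 525292}{1081795 - 8179}}{2} = \frac{3 \left(- \frac{2290810}{1073616}\right)}{2} = \frac{3 \left(\left(-2290810\right) \frac{1}{1073616}\right)}{2} = \frac{3}{2} \left(- \frac{1145405}{536808}\right) = - \frac{1145405}{357872} \approx -3.2006$)
$F{\left(\left(10 + C\right) 18 \right)} - n = \left(10 - 92\right) 18 \left(1 + 2 \left(10 - 92\right) 18\right) - - \frac{1145405}{357872} = \left(-82\right) 18 \left(1 + 2 \left(\left(-82\right) 18\right)\right) + \frac{1145405}{357872} = - 1476 \left(1 + 2 \left(-1476\right)\right) + \frac{1145405}{357872} = - 1476 \left(1 - 2952\right) + \frac{1145405}{357872} = \left(-1476\right) \left(-2951\right) + \frac{1145405}{357872} = 4355676 + \frac{1145405}{357872} = \frac{1558775626877}{357872}$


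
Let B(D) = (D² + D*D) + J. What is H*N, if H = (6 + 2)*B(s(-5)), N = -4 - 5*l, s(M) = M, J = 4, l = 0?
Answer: -1728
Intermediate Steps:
B(D) = 4 + 2*D² (B(D) = (D² + D*D) + 4 = (D² + D²) + 4 = 2*D² + 4 = 4 + 2*D²)
N = -4 (N = -4 - 5*0 = -4 + 0 = -4)
H = 432 (H = (6 + 2)*(4 + 2*(-5)²) = 8*(4 + 2*25) = 8*(4 + 50) = 8*54 = 432)
H*N = 432*(-4) = -1728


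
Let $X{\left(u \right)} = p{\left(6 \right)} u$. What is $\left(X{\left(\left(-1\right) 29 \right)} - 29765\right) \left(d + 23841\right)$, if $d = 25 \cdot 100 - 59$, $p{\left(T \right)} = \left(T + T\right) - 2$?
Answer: $-789905510$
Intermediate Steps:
$p{\left(T \right)} = -2 + 2 T$ ($p{\left(T \right)} = 2 T - 2 = -2 + 2 T$)
$X{\left(u \right)} = 10 u$ ($X{\left(u \right)} = \left(-2 + 2 \cdot 6\right) u = \left(-2 + 12\right) u = 10 u$)
$d = 2441$ ($d = 2500 - 59 = 2441$)
$\left(X{\left(\left(-1\right) 29 \right)} - 29765\right) \left(d + 23841\right) = \left(10 \left(\left(-1\right) 29\right) - 29765\right) \left(2441 + 23841\right) = \left(10 \left(-29\right) - 29765\right) 26282 = \left(-290 - 29765\right) 26282 = \left(-30055\right) 26282 = -789905510$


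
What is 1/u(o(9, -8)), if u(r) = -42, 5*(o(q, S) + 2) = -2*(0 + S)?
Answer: -1/42 ≈ -0.023810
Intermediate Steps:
o(q, S) = -2 - 2*S/5 (o(q, S) = -2 + (-2*(0 + S))/5 = -2 + (-2*S)/5 = -2 - 2*S/5)
1/u(o(9, -8)) = 1/(-42) = -1/42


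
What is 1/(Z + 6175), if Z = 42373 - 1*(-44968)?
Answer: 1/93516 ≈ 1.0693e-5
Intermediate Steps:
Z = 87341 (Z = 42373 + 44968 = 87341)
1/(Z + 6175) = 1/(87341 + 6175) = 1/93516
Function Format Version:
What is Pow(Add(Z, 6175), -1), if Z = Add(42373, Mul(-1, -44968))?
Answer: Rational(1, 93516) ≈ 1.0693e-5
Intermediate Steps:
Z = 87341 (Z = Add(42373, 44968) = 87341)
Pow(Add(Z, 6175), -1) = Pow(Add(87341, 6175), -1) = Pow(93516, -1) = Rational(1, 93516)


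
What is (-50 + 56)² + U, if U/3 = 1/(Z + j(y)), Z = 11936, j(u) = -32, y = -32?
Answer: 142849/3968 ≈ 36.000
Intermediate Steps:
U = 1/3968 (U = 3/(11936 - 32) = 3/11904 = 3*(1/11904) = 1/3968 ≈ 0.00025202)
(-50 + 56)² + U = (-50 + 56)² + 1/3968 = 6² + 1/3968 = 36 + 1/3968 = 142849/3968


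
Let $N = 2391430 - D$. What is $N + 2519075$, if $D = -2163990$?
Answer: $7074495$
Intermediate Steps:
$N = 4555420$ ($N = 2391430 - -2163990 = 2391430 + 2163990 = 4555420$)
$N + 2519075 = 4555420 + 2519075 = 7074495$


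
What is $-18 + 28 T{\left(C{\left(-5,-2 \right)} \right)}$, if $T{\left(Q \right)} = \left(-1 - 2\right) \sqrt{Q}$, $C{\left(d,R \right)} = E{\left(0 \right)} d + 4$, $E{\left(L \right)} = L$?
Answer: $-186$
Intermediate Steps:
$C{\left(d,R \right)} = 4$ ($C{\left(d,R \right)} = 0 d + 4 = 0 + 4 = 4$)
$T{\left(Q \right)} = - 3 \sqrt{Q}$ ($T{\left(Q \right)} = \left(-1 - 2\right) \sqrt{Q} = - 3 \sqrt{Q}$)
$-18 + 28 T{\left(C{\left(-5,-2 \right)} \right)} = -18 + 28 \left(- 3 \sqrt{4}\right) = -18 + 28 \left(\left(-3\right) 2\right) = -18 + 28 \left(-6\right) = -18 - 168 = -186$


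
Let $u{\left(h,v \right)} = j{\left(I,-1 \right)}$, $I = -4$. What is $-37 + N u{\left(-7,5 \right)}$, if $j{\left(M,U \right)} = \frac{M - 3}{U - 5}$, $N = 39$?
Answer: $\frac{17}{2} \approx 8.5$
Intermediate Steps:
$j{\left(M,U \right)} = \frac{-3 + M}{-5 + U}$
$u{\left(h,v \right)} = \frac{7}{6}$ ($u{\left(h,v \right)} = \frac{-3 - 4}{-5 - 1} = \frac{1}{-6} \left(-7\right) = \left(- \frac{1}{6}\right) \left(-7\right) = \frac{7}{6}$)
$-37 + N u{\left(-7,5 \right)} = -37 + 39 \cdot \frac{7}{6} = -37 + \frac{91}{2} = \frac{17}{2}$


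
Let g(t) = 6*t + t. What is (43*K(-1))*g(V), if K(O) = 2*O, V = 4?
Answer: -2408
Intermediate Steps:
g(t) = 7*t
(43*K(-1))*g(V) = (43*(2*(-1)))*(7*4) = (43*(-2))*28 = -86*28 = -2408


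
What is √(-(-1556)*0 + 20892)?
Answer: 2*√5223 ≈ 144.54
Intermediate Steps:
√(-(-1556)*0 + 20892) = √(-389*0 + 20892) = √(0 + 20892) = √20892 = 2*√5223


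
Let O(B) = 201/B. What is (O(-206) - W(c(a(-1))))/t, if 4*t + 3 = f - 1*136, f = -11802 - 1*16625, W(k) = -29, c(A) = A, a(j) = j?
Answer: -251/63963 ≈ -0.0039241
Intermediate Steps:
f = -28427 (f = -11802 - 16625 = -28427)
t = -14283/2 (t = -¾ + (-28427 - 1*136)/4 = -¾ + (-28427 - 136)/4 = -¾ + (¼)*(-28563) = -¾ - 28563/4 = -14283/2 ≈ -7141.5)
(O(-206) - W(c(a(-1))))/t = (201/(-206) - 1*(-29))/(-14283/2) = (201*(-1/206) + 29)*(-2/14283) = (-201/206 + 29)*(-2/14283) = (5773/206)*(-2/14283) = -251/63963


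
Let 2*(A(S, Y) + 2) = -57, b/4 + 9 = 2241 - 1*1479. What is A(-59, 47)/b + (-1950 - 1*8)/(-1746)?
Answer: 1948081/1752984 ≈ 1.1113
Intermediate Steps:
b = 3012 (b = -36 + 4*(2241 - 1*1479) = -36 + 4*(2241 - 1479) = -36 + 4*762 = -36 + 3048 = 3012)
A(S, Y) = -61/2 (A(S, Y) = -2 + (½)*(-57) = -2 - 57/2 = -61/2)
A(-59, 47)/b + (-1950 - 1*8)/(-1746) = -61/2/3012 + (-1950 - 1*8)/(-1746) = -61/2*1/3012 + (-1950 - 8)*(-1/1746) = -61/6024 - 1958*(-1/1746) = -61/6024 + 979/873 = 1948081/1752984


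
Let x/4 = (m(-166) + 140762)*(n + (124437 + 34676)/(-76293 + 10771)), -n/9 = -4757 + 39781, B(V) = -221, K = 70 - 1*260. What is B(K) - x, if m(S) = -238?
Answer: 5804692836434339/32761 ≈ 1.7718e+11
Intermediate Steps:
K = -190 (K = 70 - 260 = -190)
n = -315216 (n = -9*(-4757 + 39781) = -9*35024 = -315216)
x = -5804692843674520/32761 (x = 4*((-238 + 140762)*(-315216 + (124437 + 34676)/(-76293 + 10771))) = 4*(140524*(-315216 + 159113/(-65522))) = 4*(140524*(-315216 + 159113*(-1/65522))) = 4*(140524*(-315216 - 159113/65522)) = 4*(140524*(-20653741865/65522)) = 4*(-1451173210918630/32761) = -5804692843674520/32761 ≈ -1.7718e+11)
B(K) - x = -221 - 1*(-5804692843674520/32761) = -221 + 5804692843674520/32761 = 5804692836434339/32761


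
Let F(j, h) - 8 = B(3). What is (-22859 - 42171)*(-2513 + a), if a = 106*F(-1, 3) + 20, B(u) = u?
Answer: 86294810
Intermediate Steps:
F(j, h) = 11 (F(j, h) = 8 + 3 = 11)
a = 1186 (a = 106*11 + 20 = 1166 + 20 = 1186)
(-22859 - 42171)*(-2513 + a) = (-22859 - 42171)*(-2513 + 1186) = -65030*(-1327) = 86294810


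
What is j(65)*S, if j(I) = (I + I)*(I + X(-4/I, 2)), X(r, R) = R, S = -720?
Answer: -6271200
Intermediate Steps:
j(I) = 2*I*(2 + I) (j(I) = (I + I)*(I + 2) = (2*I)*(2 + I) = 2*I*(2 + I))
j(65)*S = (2*65*(2 + 65))*(-720) = (2*65*67)*(-720) = 8710*(-720) = -6271200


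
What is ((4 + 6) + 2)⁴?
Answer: 20736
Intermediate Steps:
((4 + 6) + 2)⁴ = (10 + 2)⁴ = 12⁴ = 20736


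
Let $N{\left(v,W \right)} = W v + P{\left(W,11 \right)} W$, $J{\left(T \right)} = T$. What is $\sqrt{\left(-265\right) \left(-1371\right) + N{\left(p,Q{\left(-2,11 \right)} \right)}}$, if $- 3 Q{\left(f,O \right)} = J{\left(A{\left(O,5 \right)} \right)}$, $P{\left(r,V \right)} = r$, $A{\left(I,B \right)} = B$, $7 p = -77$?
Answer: $\frac{55 \sqrt{1081}}{3} \approx 602.77$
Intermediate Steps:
$p = -11$ ($p = \frac{1}{7} \left(-77\right) = -11$)
$Q{\left(f,O \right)} = - \frac{5}{3}$ ($Q{\left(f,O \right)} = \left(- \frac{1}{3}\right) 5 = - \frac{5}{3}$)
$N{\left(v,W \right)} = W^{2} + W v$ ($N{\left(v,W \right)} = W v + W W = W v + W^{2} = W^{2} + W v$)
$\sqrt{\left(-265\right) \left(-1371\right) + N{\left(p,Q{\left(-2,11 \right)} \right)}} = \sqrt{\left(-265\right) \left(-1371\right) - \frac{5 \left(- \frac{5}{3} - 11\right)}{3}} = \sqrt{363315 - - \frac{190}{9}} = \sqrt{363315 + \frac{190}{9}} = \sqrt{\frac{3270025}{9}} = \frac{55 \sqrt{1081}}{3}$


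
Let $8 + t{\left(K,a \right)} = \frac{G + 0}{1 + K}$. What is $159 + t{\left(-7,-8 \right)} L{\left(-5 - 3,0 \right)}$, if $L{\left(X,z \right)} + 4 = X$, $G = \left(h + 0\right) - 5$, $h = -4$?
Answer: $237$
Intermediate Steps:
$G = -9$ ($G = \left(-4 + 0\right) - 5 = -4 - 5 = -9$)
$t{\left(K,a \right)} = -8 - \frac{9}{1 + K}$ ($t{\left(K,a \right)} = -8 + \frac{-9 + 0}{1 + K} = -8 - \frac{9}{1 + K}$)
$L{\left(X,z \right)} = -4 + X$
$159 + t{\left(-7,-8 \right)} L{\left(-5 - 3,0 \right)} = 159 + \frac{-17 - -56}{1 - 7} \left(-4 - 8\right) = 159 + \frac{-17 + 56}{-6} \left(-4 - 8\right) = 159 + \left(- \frac{1}{6}\right) 39 \left(-12\right) = 159 - -78 = 159 + 78 = 237$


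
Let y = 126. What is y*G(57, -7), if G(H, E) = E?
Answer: -882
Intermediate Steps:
y*G(57, -7) = 126*(-7) = -882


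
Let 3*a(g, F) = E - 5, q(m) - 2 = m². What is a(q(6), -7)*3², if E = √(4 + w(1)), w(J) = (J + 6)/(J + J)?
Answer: -15 + 3*√30/2 ≈ -6.7842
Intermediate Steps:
w(J) = (6 + J)/(2*J) (w(J) = (6 + J)/((2*J)) = (6 + J)*(1/(2*J)) = (6 + J)/(2*J))
q(m) = 2 + m²
E = √30/2 (E = √(4 + (½)*(6 + 1)/1) = √(4 + (½)*1*7) = √(4 + 7/2) = √(15/2) = √30/2 ≈ 2.7386)
a(g, F) = -5/3 + √30/6 (a(g, F) = (√30/2 - 5)/3 = (-5 + √30/2)/3 = -5/3 + √30/6)
a(q(6), -7)*3² = (-5/3 + √30/6)*3² = (-5/3 + √30/6)*9 = -15 + 3*√30/2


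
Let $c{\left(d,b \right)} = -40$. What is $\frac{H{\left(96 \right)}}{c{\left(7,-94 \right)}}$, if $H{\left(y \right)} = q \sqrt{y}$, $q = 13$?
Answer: $- \frac{13 \sqrt{6}}{10} \approx -3.1843$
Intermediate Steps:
$H{\left(y \right)} = 13 \sqrt{y}$
$\frac{H{\left(96 \right)}}{c{\left(7,-94 \right)}} = \frac{13 \sqrt{96}}{-40} = 13 \cdot 4 \sqrt{6} \left(- \frac{1}{40}\right) = 52 \sqrt{6} \left(- \frac{1}{40}\right) = - \frac{13 \sqrt{6}}{10}$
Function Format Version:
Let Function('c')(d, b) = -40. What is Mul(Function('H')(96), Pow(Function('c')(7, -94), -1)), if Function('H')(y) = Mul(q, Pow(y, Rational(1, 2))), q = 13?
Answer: Mul(Rational(-13, 10), Pow(6, Rational(1, 2))) ≈ -3.1843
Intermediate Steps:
Function('H')(y) = Mul(13, Pow(y, Rational(1, 2)))
Mul(Function('H')(96), Pow(Function('c')(7, -94), -1)) = Mul(Mul(13, Pow(96, Rational(1, 2))), Pow(-40, -1)) = Mul(Mul(13, Mul(4, Pow(6, Rational(1, 2)))), Rational(-1, 40)) = Mul(Mul(52, Pow(6, Rational(1, 2))), Rational(-1, 40)) = Mul(Rational(-13, 10), Pow(6, Rational(1, 2)))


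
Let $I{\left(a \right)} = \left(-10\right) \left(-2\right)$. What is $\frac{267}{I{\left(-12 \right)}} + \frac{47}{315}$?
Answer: $\frac{17009}{1260} \approx 13.499$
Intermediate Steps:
$I{\left(a \right)} = 20$
$\frac{267}{I{\left(-12 \right)}} + \frac{47}{315} = \frac{267}{20} + \frac{47}{315} = \frac{17009}{1260}$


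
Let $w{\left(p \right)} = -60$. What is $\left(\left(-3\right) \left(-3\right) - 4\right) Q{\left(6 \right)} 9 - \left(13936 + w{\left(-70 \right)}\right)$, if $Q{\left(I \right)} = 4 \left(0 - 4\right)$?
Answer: $-14596$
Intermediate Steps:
$Q{\left(I \right)} = -16$ ($Q{\left(I \right)} = 4 \left(-4\right) = -16$)
$\left(\left(-3\right) \left(-3\right) - 4\right) Q{\left(6 \right)} 9 - \left(13936 + w{\left(-70 \right)}\right) = \left(\left(-3\right) \left(-3\right) - 4\right) \left(-16\right) 9 - 13876 = \left(9 - 4\right) \left(-16\right) 9 + \left(-13936 + 60\right) = 5 \left(-16\right) 9 - 13876 = \left(-80\right) 9 - 13876 = -720 - 13876 = -14596$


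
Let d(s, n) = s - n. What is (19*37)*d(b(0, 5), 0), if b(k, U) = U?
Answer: 3515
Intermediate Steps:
(19*37)*d(b(0, 5), 0) = (19*37)*(5 - 1*0) = 703*(5 + 0) = 703*5 = 3515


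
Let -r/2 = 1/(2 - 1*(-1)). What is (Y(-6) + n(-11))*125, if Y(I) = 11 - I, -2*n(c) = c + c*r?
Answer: 14125/6 ≈ 2354.2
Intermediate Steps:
r = -⅔ (r = -2/(2 - 1*(-1)) = -2/(2 + 1) = -2/3 = -2*⅓ = -⅔ ≈ -0.66667)
n(c) = -c/6 (n(c) = -(c + c*(-⅔))/2 = -(c - 2*c/3)/2 = -c/6)
(Y(-6) + n(-11))*125 = ((11 - 1*(-6)) - ⅙*(-11))*125 = ((11 + 6) + 11/6)*125 = (17 + 11/6)*125 = (113/6)*125 = 14125/6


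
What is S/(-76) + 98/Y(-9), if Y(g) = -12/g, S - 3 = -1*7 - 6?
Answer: 1399/19 ≈ 73.632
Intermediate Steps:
S = -10 (S = 3 + (-1*7 - 6) = 3 + (-7 - 6) = 3 - 13 = -10)
Y(g) = -12/g
S/(-76) + 98/Y(-9) = -10/(-76) + 98/((-12/(-9))) = -10*(-1/76) + 98/((-12*(-⅑))) = 5/38 + 98/(4/3) = 5/38 + 98*(¾) = 5/38 + 147/2 = 1399/19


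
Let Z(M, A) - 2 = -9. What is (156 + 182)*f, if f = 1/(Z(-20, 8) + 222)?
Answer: 338/215 ≈ 1.5721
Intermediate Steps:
Z(M, A) = -7 (Z(M, A) = 2 - 9 = -7)
f = 1/215 (f = 1/(-7 + 222) = 1/215 ≈ 0.0046512)
(156 + 182)*f = (156 + 182)*(1/215) = 338*(1/215) = 338/215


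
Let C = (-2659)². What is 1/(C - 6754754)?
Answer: 1/315527 ≈ 3.1693e-6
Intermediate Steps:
C = 7070281
1/(C - 6754754) = 1/(7070281 - 6754754) = 1/315527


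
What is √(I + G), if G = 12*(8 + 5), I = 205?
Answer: 19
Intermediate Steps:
G = 156 (G = 12*13 = 156)
√(I + G) = √(205 + 156) = √361 = 19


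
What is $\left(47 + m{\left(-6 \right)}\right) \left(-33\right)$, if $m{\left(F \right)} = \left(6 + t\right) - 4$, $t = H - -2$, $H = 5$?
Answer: $-1848$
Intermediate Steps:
$t = 7$ ($t = 5 - -2 = 5 + 2 = 7$)
$m{\left(F \right)} = 9$ ($m{\left(F \right)} = \left(6 + 7\right) - 4 = 13 - 4 = 9$)
$\left(47 + m{\left(-6 \right)}\right) \left(-33\right) = \left(47 + 9\right) \left(-33\right) = 56 \left(-33\right) = -1848$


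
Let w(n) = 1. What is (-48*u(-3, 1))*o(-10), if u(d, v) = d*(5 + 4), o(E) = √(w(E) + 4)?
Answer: 1296*√5 ≈ 2897.9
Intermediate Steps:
o(E) = √5 (o(E) = √(1 + 4) = √5)
u(d, v) = 9*d (u(d, v) = d*9 = 9*d)
(-48*u(-3, 1))*o(-10) = (-432*(-3))*√5 = (-48*(-27))*√5 = 1296*√5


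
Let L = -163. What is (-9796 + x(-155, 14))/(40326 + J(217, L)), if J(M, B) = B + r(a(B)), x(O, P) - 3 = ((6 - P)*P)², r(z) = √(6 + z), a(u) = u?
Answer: 110488413/1613066726 - 2751*I*√157/1613066726 ≈ 0.068496 - 2.1369e-5*I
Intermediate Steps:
x(O, P) = 3 + P²*(6 - P)² (x(O, P) = 3 + ((6 - P)*P)² = 3 + (P*(6 - P))² = 3 + P²*(6 - P)²)
J(M, B) = B + √(6 + B)
(-9796 + x(-155, 14))/(40326 + J(217, L)) = (-9796 + (3 + 14²*(-6 + 14)²))/(40326 + (-163 + √(6 - 163))) = (-9796 + (3 + 196*8²))/(40326 + (-163 + √(-157))) = (-9796 + (3 + 196*64))/(40326 + (-163 + I*√157)) = (-9796 + (3 + 12544))/(40163 + I*√157) = (-9796 + 12547)/(40163 + I*√157) = 2751/(40163 + I*√157)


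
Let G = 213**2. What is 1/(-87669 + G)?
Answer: -1/42300 ≈ -2.3641e-5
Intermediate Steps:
G = 45369
1/(-87669 + G) = 1/(-87669 + 45369) = 1/(-42300) = -1/42300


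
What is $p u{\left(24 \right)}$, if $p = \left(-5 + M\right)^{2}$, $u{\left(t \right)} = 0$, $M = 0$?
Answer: $0$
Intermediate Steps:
$p = 25$ ($p = \left(-5 + 0\right)^{2} = \left(-5\right)^{2} = 25$)
$p u{\left(24 \right)} = 25 \cdot 0 = 0$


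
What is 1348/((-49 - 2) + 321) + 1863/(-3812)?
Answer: 2317783/514620 ≈ 4.5039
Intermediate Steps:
1348/((-49 - 2) + 321) + 1863/(-3812) = 1348/(-51 + 321) + 1863*(-1/3812) = 1348/270 - 1863/3812 = 1348*(1/270) - 1863/3812 = 674/135 - 1863/3812 = 2317783/514620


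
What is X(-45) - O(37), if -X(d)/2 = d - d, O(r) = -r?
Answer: 37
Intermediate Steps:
X(d) = 0 (X(d) = -2*(d - d) = -2*0 = 0)
X(-45) - O(37) = 0 - (-1)*37 = 0 - 1*(-37) = 0 + 37 = 37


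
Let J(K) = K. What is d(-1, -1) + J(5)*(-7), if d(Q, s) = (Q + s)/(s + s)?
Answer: -34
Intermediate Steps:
d(Q, s) = (Q + s)/(2*s) (d(Q, s) = (Q + s)/((2*s)) = (Q + s)*(1/(2*s)) = (Q + s)/(2*s))
d(-1, -1) + J(5)*(-7) = (1/2)*(-1 - 1)/(-1) + 5*(-7) = (1/2)*(-1)*(-2) - 35 = 1 - 35 = -34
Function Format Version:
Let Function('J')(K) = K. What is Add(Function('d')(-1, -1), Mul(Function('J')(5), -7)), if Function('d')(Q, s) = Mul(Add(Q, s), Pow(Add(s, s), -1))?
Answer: -34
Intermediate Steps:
Function('d')(Q, s) = Mul(Rational(1, 2), Pow(s, -1), Add(Q, s)) (Function('d')(Q, s) = Mul(Add(Q, s), Pow(Mul(2, s), -1)) = Mul(Add(Q, s), Mul(Rational(1, 2), Pow(s, -1))) = Mul(Rational(1, 2), Pow(s, -1), Add(Q, s)))
Add(Function('d')(-1, -1), Mul(Function('J')(5), -7)) = Add(Mul(Rational(1, 2), Pow(-1, -1), Add(-1, -1)), Mul(5, -7)) = Add(Mul(Rational(1, 2), -1, -2), -35) = Add(1, -35) = -34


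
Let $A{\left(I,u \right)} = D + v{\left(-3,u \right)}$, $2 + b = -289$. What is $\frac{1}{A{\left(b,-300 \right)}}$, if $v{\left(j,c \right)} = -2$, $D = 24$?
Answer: $\frac{1}{22} \approx 0.045455$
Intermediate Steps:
$b = -291$ ($b = -2 - 289 = -291$)
$A{\left(I,u \right)} = 22$ ($A{\left(I,u \right)} = 24 - 2 = 22$)
$\frac{1}{A{\left(b,-300 \right)}} = \frac{1}{22}$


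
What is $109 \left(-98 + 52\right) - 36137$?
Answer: $-41151$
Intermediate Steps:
$109 \left(-98 + 52\right) - 36137 = 109 \left(-46\right) - 36137 = -5014 - 36137 = -41151$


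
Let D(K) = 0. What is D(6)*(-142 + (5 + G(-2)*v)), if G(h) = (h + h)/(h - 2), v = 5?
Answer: 0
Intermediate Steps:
G(h) = 2*h/(-2 + h) (G(h) = (2*h)/(-2 + h) = 2*h/(-2 + h))
D(6)*(-142 + (5 + G(-2)*v)) = 0*(-142 + (5 + (2*(-2)/(-2 - 2))*5)) = 0*(-142 + (5 + (2*(-2)/(-4))*5)) = 0*(-142 + (5 + (2*(-2)*(-¼))*5)) = 0*(-142 + (5 + 1*5)) = 0*(-142 + (5 + 5)) = 0*(-142 + 10) = 0*(-132) = 0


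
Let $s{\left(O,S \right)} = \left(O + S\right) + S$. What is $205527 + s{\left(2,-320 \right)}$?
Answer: $204889$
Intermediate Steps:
$s{\left(O,S \right)} = O + 2 S$
$205527 + s{\left(2,-320 \right)} = 205527 + \left(2 + 2 \left(-320\right)\right) = 205527 + \left(2 - 640\right) = 205527 - 638 = 204889$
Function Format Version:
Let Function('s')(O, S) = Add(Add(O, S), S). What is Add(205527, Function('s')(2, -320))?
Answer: 204889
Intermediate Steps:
Function('s')(O, S) = Add(O, Mul(2, S))
Add(205527, Function('s')(2, -320)) = Add(205527, Add(2, Mul(2, -320))) = Add(205527, Add(2, -640)) = Add(205527, -638) = 204889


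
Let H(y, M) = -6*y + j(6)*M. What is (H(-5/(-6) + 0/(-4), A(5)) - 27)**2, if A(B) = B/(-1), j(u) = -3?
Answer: 289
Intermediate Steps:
A(B) = -B (A(B) = B*(-1) = -B)
H(y, M) = -6*y - 3*M
(H(-5/(-6) + 0/(-4), A(5)) - 27)**2 = ((-6*(-5/(-6) + 0/(-4)) - (-3)*5) - 27)**2 = ((-6*(-5*(-1/6) + 0*(-1/4)) - 3*(-5)) - 27)**2 = ((-6*(5/6 + 0) + 15) - 27)**2 = ((-6*5/6 + 15) - 27)**2 = ((-5 + 15) - 27)**2 = (10 - 27)**2 = (-17)**2 = 289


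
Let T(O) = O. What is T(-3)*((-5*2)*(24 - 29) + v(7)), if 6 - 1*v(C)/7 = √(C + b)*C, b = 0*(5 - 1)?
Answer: -276 + 147*√7 ≈ 112.93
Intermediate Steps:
b = 0 (b = 0*4 = 0)
v(C) = 42 - 7*C^(3/2) (v(C) = 42 - 7*√(C + 0)*C = 42 - 7*√C*C = 42 - 7*C^(3/2))
T(-3)*((-5*2)*(24 - 29) + v(7)) = -3*((-5*2)*(24 - 29) + (42 - 49*√7)) = -3*(-10*(-5) + (42 - 49*√7)) = -3*(50 + (42 - 49*√7)) = -3*(92 - 49*√7) = -276 + 147*√7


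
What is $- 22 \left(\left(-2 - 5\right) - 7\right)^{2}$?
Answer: $-4312$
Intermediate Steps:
$- 22 \left(\left(-2 - 5\right) - 7\right)^{2} = - 22 \left(-7 - 7\right)^{2} = - 22 \left(-14\right)^{2} = \left(-22\right) 196 = -4312$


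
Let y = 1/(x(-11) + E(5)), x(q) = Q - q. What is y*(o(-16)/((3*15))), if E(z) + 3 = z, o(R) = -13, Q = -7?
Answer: -13/270 ≈ -0.048148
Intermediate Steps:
E(z) = -3 + z
x(q) = -7 - q
y = 1/6 (y = 1/((-7 - 1*(-11)) + (-3 + 5)) = 1/((-7 + 11) + 2) = 1/(4 + 2) = 1/6 ≈ 0.16667)
y*(o(-16)/((3*15))) = (-13/(3*15))/6 = (-13/45)/6 = (-13*1/45)/6 = (1/6)*(-13/45) = -13/270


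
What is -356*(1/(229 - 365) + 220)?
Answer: -2662791/34 ≈ -78317.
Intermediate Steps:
-356*(1/(229 - 365) + 220) = -356*(1/(-136) + 220) = -356*(-1/136 + 220) = -356*29919/136 = -2662791/34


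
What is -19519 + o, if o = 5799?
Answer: -13720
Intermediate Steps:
-19519 + o = -19519 + 5799 = -13720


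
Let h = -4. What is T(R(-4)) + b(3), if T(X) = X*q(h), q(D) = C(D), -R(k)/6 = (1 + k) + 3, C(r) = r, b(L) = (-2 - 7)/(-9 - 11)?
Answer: 9/20 ≈ 0.45000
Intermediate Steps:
b(L) = 9/20 (b(L) = -9/(-20) = -9*(-1/20) = 9/20)
R(k) = -24 - 6*k (R(k) = -6*((1 + k) + 3) = -6*(4 + k) = -24 - 6*k)
q(D) = D
T(X) = -4*X (T(X) = X*(-4) = -4*X)
T(R(-4)) + b(3) = -4*(-24 - 6*(-4)) + 9/20 = -4*(-24 + 24) + 9/20 = -4*0 + 9/20 = 0 + 9/20 = 9/20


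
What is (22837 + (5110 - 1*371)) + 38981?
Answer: 66557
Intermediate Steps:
(22837 + (5110 - 1*371)) + 38981 = (22837 + (5110 - 371)) + 38981 = (22837 + 4739) + 38981 = 27576 + 38981 = 66557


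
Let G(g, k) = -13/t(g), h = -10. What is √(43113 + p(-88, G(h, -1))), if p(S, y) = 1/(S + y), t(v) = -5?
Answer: √7860748042/427 ≈ 207.64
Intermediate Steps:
G(g, k) = 13/5 (G(g, k) = -13/(-5) = -13*(-⅕) = 13/5)
√(43113 + p(-88, G(h, -1))) = √(43113 + 1/(-88 + 13/5)) = √(43113 + 1/(-427/5)) = √(43113 - 5/427) = √(18409246/427) = √7860748042/427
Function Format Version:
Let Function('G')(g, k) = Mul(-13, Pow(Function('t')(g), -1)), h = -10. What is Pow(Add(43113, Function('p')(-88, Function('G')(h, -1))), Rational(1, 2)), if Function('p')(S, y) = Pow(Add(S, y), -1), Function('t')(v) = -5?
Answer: Mul(Rational(1, 427), Pow(7860748042, Rational(1, 2))) ≈ 207.64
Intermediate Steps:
Function('G')(g, k) = Rational(13, 5) (Function('G')(g, k) = Mul(-13, Pow(-5, -1)) = Mul(-13, Rational(-1, 5)) = Rational(13, 5))
Pow(Add(43113, Function('p')(-88, Function('G')(h, -1))), Rational(1, 2)) = Pow(Add(43113, Pow(Add(-88, Rational(13, 5)), -1)), Rational(1, 2)) = Pow(Add(43113, Pow(Rational(-427, 5), -1)), Rational(1, 2)) = Pow(Add(43113, Rational(-5, 427)), Rational(1, 2)) = Pow(Rational(18409246, 427), Rational(1, 2)) = Mul(Rational(1, 427), Pow(7860748042, Rational(1, 2)))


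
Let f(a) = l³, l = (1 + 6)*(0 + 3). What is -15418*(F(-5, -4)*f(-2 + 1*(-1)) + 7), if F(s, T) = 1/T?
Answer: 71177197/2 ≈ 3.5589e+7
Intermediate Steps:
l = 21 (l = 7*3 = 21)
f(a) = 9261 (f(a) = 21³ = 9261)
-15418*(F(-5, -4)*f(-2 + 1*(-1)) + 7) = -15418*(9261/(-4) + 7) = -15418*(-¼*9261 + 7) = -15418*(-9261/4 + 7) = -15418*(-9233/4) = 71177197/2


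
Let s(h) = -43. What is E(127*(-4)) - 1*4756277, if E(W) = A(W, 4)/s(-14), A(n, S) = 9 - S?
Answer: -204519916/43 ≈ -4.7563e+6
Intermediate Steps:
E(W) = -5/43 (E(W) = (9 - 1*4)/(-43) = (9 - 4)*(-1/43) = 5*(-1/43) = -5/43)
E(127*(-4)) - 1*4756277 = -5/43 - 1*4756277 = -5/43 - 4756277 = -204519916/43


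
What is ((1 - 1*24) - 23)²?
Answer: 2116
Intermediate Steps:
((1 - 1*24) - 23)² = ((1 - 24) - 23)² = (-23 - 23)² = (-46)² = 2116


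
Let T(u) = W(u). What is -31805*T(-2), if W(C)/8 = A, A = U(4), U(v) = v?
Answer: -1017760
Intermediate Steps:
A = 4
W(C) = 32 (W(C) = 8*4 = 32)
T(u) = 32
-31805*T(-2) = -31805*32 = -1017760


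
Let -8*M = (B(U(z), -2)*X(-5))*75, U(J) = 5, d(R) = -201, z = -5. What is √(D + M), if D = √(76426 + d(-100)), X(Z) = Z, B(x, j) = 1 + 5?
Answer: √(1125 + 20*√3049)/2 ≈ 23.608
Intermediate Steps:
B(x, j) = 6
M = 1125/4 (M = -6*(-5)*75/8 = -(-15)*75/4 = -⅛*(-2250) = 1125/4 ≈ 281.25)
D = 5*√3049 (D = √(76426 - 201) = √76225 = 5*√3049 ≈ 276.09)
√(D + M) = √(5*√3049 + 1125/4) = √(1125/4 + 5*√3049)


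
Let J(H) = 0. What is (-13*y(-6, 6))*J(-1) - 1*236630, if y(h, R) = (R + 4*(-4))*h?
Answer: -236630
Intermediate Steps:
y(h, R) = h*(-16 + R) (y(h, R) = (R - 16)*h = (-16 + R)*h = h*(-16 + R))
(-13*y(-6, 6))*J(-1) - 1*236630 = -(-78)*(-16 + 6)*0 - 1*236630 = -(-78)*(-10)*0 - 236630 = -13*60*0 - 236630 = -780*0 - 236630 = 0 - 236630 = -236630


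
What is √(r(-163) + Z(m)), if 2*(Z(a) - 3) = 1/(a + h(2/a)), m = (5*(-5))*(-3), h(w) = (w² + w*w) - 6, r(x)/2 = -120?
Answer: I*√142809203456922/776266 ≈ 15.395*I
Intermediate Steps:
r(x) = -240 (r(x) = 2*(-120) = -240)
h(w) = -6 + 2*w² (h(w) = (w² + w²) - 6 = 2*w² - 6 = -6 + 2*w²)
m = 75 (m = -25*(-3) = 75)
Z(a) = 3 + 1/(2*(-6 + a + 8/a²)) (Z(a) = 3 + 1/(2*(a + (-6 + 2*(2/a)²))) = 3 + 1/(2*(a + (-6 + 2*(4/a²)))) = 3 + 1/(2*(a + (-6 + 8/a²))) = 3 + 1/(2*(-6 + a + 8/a²)))
√(r(-163) + Z(m)) = √(-240 + (48 - 35*75² + 6*75³)/(2*(8 + 75³ - 6*75²))) = √(-240 + (48 - 35*5625 + 6*421875)/(2*(8 + 421875 - 6*5625))) = √(-240 + (48 - 196875 + 2531250)/(2*(8 + 421875 - 33750))) = √(-240 + (½)*2334423/388133) = √(-240 + (½)*(1/388133)*2334423) = √(-240 + 2334423/776266) = √(-183969417/776266) = I*√142809203456922/776266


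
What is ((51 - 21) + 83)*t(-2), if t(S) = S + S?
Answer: -452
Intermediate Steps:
t(S) = 2*S
((51 - 21) + 83)*t(-2) = ((51 - 21) + 83)*(2*(-2)) = (30 + 83)*(-4) = 113*(-4) = -452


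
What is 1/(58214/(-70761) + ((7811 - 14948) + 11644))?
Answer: 70761/318861613 ≈ 0.00022192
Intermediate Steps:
1/(58214/(-70761) + ((7811 - 14948) + 11644)) = 1/(58214*(-1/70761) + (-7137 + 11644)) = 1/(-58214/70761 + 4507) = 1/(318861613/70761) = 70761/318861613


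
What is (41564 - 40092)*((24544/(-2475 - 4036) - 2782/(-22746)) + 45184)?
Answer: 289688489925056/4355859 ≈ 6.6505e+7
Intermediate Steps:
(41564 - 40092)*((24544/(-2475 - 4036) - 2782/(-22746)) + 45184) = 1472*((24544/(-6511) - 2782*(-1/22746)) + 45184) = 1472*((24544*(-1/6511) + 1391/11373) + 45184) = 1472*((-24544/6511 + 1391/11373) + 45184) = 1472*(-15887183/4355859 + 45184) = 1472*(196799245873/4355859) = 289688489925056/4355859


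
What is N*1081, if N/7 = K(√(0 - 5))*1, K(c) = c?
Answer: 7567*I*√5 ≈ 16920.0*I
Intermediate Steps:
N = 7*I*√5 (N = 7*(√(0 - 5)*1) = 7*(√(-5)*1) = 7*((I*√5)*1) = 7*(I*√5) = 7*I*√5 ≈ 15.652*I)
N*1081 = (7*I*√5)*1081 = 7567*I*√5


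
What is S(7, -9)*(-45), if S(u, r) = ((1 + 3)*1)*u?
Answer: -1260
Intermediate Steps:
S(u, r) = 4*u (S(u, r) = (4*1)*u = 4*u)
S(7, -9)*(-45) = (4*7)*(-45) = 28*(-45) = -1260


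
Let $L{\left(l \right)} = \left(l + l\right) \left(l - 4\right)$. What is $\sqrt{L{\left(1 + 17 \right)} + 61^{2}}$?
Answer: $65$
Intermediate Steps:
$L{\left(l \right)} = 2 l \left(-4 + l\right)$
$\sqrt{L{\left(1 + 17 \right)} + 61^{2}} = \sqrt{2 \left(1 + 17\right) \left(-4 + \left(1 + 17\right)\right) + 61^{2}} = \sqrt{2 \cdot 18 \left(-4 + 18\right) + 3721} = \sqrt{2 \cdot 18 \cdot 14 + 3721} = \sqrt{504 + 3721} = \sqrt{4225} = 65$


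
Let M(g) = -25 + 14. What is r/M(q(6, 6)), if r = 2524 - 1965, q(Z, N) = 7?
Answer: -559/11 ≈ -50.818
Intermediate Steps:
M(g) = -11
r = 559
r/M(q(6, 6)) = 559/(-11) = 559*(-1/11) = -559/11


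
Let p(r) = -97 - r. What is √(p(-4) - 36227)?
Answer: 4*I*√2270 ≈ 190.58*I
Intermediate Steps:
√(p(-4) - 36227) = √((-97 - 1*(-4)) - 36227) = √((-97 + 4) - 36227) = √(-93 - 36227) = √(-36320) = 4*I*√2270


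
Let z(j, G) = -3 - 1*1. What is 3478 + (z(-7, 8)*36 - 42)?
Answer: 3292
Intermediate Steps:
z(j, G) = -4 (z(j, G) = -3 - 1 = -4)
3478 + (z(-7, 8)*36 - 42) = 3478 + (-4*36 - 42) = 3478 + (-144 - 42) = 3478 - 186 = 3292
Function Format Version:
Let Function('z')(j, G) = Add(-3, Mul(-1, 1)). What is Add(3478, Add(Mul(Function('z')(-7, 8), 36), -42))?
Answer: 3292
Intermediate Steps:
Function('z')(j, G) = -4 (Function('z')(j, G) = Add(-3, -1) = -4)
Add(3478, Add(Mul(Function('z')(-7, 8), 36), -42)) = Add(3478, Add(Mul(-4, 36), -42)) = Add(3478, Add(-144, -42)) = Add(3478, -186) = 3292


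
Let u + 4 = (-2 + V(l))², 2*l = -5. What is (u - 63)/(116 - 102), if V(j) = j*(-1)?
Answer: -267/56 ≈ -4.7679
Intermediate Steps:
l = -5/2 (l = (½)*(-5) = -5/2 ≈ -2.5000)
V(j) = -j
u = -15/4 (u = -4 + (-2 - 1*(-5/2))² = -4 + (-2 + 5/2)² = -4 + (½)² = -4 + ¼ = -15/4 ≈ -3.7500)
(u - 63)/(116 - 102) = (-15/4 - 63)/(116 - 102) = -267/4/14 = (1/14)*(-267/4) = -267/56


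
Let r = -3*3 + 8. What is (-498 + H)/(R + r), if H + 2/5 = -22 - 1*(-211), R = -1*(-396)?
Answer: -1547/1975 ≈ -0.78329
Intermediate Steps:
r = -1 (r = -9 + 8 = -1)
R = 396
H = 943/5 (H = -2/5 + (-22 - 1*(-211)) = -2/5 + (-22 + 211) = -2/5 + 189 = 943/5 ≈ 188.60)
(-498 + H)/(R + r) = (-498 + 943/5)/(396 - 1) = -1547/5/395 = -1547/5*1/395 = -1547/1975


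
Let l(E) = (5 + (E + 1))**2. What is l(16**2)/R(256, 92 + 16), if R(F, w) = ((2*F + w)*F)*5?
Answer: 17161/198400 ≈ 0.086497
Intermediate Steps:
R(F, w) = 5*F*(w + 2*F) (R(F, w) = ((w + 2*F)*F)*5 = (F*(w + 2*F))*5 = 5*F*(w + 2*F))
l(E) = (6 + E)**2 (l(E) = (5 + (1 + E))**2 = (6 + E)**2)
l(16**2)/R(256, 92 + 16) = (6 + 16**2)**2/((5*256*((92 + 16) + 2*256))) = (6 + 256)**2/((5*256*(108 + 512))) = 262**2/((5*256*620)) = 68644/793600 = 68644*(1/793600) = 17161/198400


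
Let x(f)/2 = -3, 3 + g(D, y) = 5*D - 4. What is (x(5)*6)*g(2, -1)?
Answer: -108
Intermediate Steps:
g(D, y) = -7 + 5*D (g(D, y) = -3 + (5*D - 4) = -3 + (-4 + 5*D) = -7 + 5*D)
x(f) = -6 (x(f) = 2*(-3) = -6)
(x(5)*6)*g(2, -1) = (-6*6)*(-7 + 5*2) = -36*(-7 + 10) = -36*3 = -108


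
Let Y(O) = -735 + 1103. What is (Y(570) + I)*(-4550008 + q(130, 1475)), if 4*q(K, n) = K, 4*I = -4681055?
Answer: 42583976000433/8 ≈ 5.3230e+12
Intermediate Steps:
I = -4681055/4 (I = (¼)*(-4681055) = -4681055/4 ≈ -1.1703e+6)
q(K, n) = K/4
Y(O) = 368
(Y(570) + I)*(-4550008 + q(130, 1475)) = (368 - 4681055/4)*(-4550008 + (¼)*130) = -4679583*(-4550008 + 65/2)/4 = -4679583/4*(-9099951/2) = 42583976000433/8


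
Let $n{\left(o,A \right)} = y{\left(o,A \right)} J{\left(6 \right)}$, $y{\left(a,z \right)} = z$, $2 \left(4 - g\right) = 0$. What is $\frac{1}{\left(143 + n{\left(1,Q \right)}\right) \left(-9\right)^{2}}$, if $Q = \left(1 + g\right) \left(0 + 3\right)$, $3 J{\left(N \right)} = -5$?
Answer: $\frac{1}{9558} \approx 0.00010462$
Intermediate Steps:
$g = 4$ ($g = 4 - 0 = 4 + 0 = 4$)
$J{\left(N \right)} = - \frac{5}{3}$ ($J{\left(N \right)} = \frac{1}{3} \left(-5\right) = - \frac{5}{3}$)
$Q = 15$ ($Q = \left(1 + 4\right) \left(0 + 3\right) = 5 \cdot 3 = 15$)
$n{\left(o,A \right)} = - \frac{5 A}{3}$ ($n{\left(o,A \right)} = A \left(- \frac{5}{3}\right) = - \frac{5 A}{3}$)
$\frac{1}{\left(143 + n{\left(1,Q \right)}\right) \left(-9\right)^{2}} = \frac{1}{\left(143 - 25\right) \left(-9\right)^{2}} = \frac{1}{\left(143 - 25\right) 81} = \frac{1}{118 \cdot 81} = \frac{1}{9558}$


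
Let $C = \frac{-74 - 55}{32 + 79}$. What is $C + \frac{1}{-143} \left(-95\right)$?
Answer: $- \frac{2634}{5291} \approx -0.49783$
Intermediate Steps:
$C = - \frac{43}{37}$ ($C = - \frac{129}{111} = \left(-129\right) \frac{1}{111} = - \frac{43}{37} \approx -1.1622$)
$C + \frac{1}{-143} \left(-95\right) = - \frac{43}{37} + \frac{1}{-143} \left(-95\right) = - \frac{43}{37} - - \frac{95}{143} = - \frac{43}{37} + \frac{95}{143} = - \frac{2634}{5291}$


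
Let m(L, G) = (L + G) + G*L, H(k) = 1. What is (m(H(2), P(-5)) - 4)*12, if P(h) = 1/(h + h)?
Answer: -192/5 ≈ -38.400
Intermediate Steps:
P(h) = 1/(2*h)
m(L, G) = G + L + G*L (m(L, G) = (G + L) + G*L = G + L + G*L)
(m(H(2), P(-5)) - 4)*12 = (((½)/(-5) + 1 + ((½)/(-5))*1) - 4)*12 = (((½)*(-⅕) + 1 + ((½)*(-⅕))*1) - 4)*12 = ((-⅒ + 1 - ⅒*1) - 4)*12 = ((-⅒ + 1 - ⅒) - 4)*12 = (⅘ - 4)*12 = -16/5*12 = -192/5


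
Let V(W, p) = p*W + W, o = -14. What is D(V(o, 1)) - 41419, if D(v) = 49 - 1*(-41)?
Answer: -41329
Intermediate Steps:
V(W, p) = W + W*p (V(W, p) = W*p + W = W + W*p)
D(v) = 90 (D(v) = 49 + 41 = 90)
D(V(o, 1)) - 41419 = 90 - 41419 = -41329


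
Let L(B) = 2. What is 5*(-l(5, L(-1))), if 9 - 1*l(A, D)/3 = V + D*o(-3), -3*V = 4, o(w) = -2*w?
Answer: 25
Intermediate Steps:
V = -4/3 (V = -1/3*4 = -4/3 ≈ -1.3333)
l(A, D) = 31 - 18*D (l(A, D) = 27 - 3*(-4/3 + D*(-2*(-3))) = 27 - 3*(-4/3 + D*6) = 27 - 3*(-4/3 + 6*D) = 27 + (4 - 18*D) = 31 - 18*D)
5*(-l(5, L(-1))) = 5*(-(31 - 18*2)) = 5*(-(31 - 36)) = 5*(-1*(-5)) = 5*5 = 25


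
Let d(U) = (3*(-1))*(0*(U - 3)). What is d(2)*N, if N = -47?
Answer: 0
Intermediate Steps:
d(U) = 0 (d(U) = -0*(-3 + U) = -3*0 = 0)
d(2)*N = 0*(-47) = 0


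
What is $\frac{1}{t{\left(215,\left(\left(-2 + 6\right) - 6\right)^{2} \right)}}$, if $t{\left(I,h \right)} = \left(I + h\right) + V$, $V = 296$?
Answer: $\frac{1}{515} \approx 0.0019417$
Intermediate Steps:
$t{\left(I,h \right)} = 296 + I + h$ ($t{\left(I,h \right)} = \left(I + h\right) + 296 = 296 + I + h$)
$\frac{1}{t{\left(215,\left(\left(-2 + 6\right) - 6\right)^{2} \right)}} = \frac{1}{296 + 215 + \left(\left(-2 + 6\right) - 6\right)^{2}} = \frac{1}{296 + 215 + \left(4 - 6\right)^{2}} = \frac{1}{296 + 215 + \left(-2\right)^{2}} = \frac{1}{296 + 215 + 4} = \frac{1}{515}$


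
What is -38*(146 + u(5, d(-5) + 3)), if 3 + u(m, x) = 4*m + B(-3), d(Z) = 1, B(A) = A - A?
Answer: -6194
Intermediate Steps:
B(A) = 0
u(m, x) = -3 + 4*m (u(m, x) = -3 + (4*m + 0) = -3 + 4*m)
-38*(146 + u(5, d(-5) + 3)) = -38*(146 + (-3 + 4*5)) = -38*(146 + (-3 + 20)) = -38*(146 + 17) = -38*163 = -6194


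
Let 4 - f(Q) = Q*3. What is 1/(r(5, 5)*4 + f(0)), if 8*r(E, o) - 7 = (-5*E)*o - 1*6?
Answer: -1/58 ≈ -0.017241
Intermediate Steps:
f(Q) = 4 - 3*Q (f(Q) = 4 - Q*3 = 4 - 3*Q)
r(E, o) = ⅛ - 5*E*o/8 (r(E, o) = 7/8 + ((-5*E)*o - 1*6)/8 = 7/8 + (-5*E*o - 6)/8 = 7/8 + (-6 - 5*E*o)/8 = 7/8 + (-¾ - 5*E*o/8) = ⅛ - 5*E*o/8)
1/(r(5, 5)*4 + f(0)) = 1/((⅛ - 5/8*5*5)*4 + (4 - 3*0)) = 1/((⅛ - 125/8)*4 + (4 + 0)) = 1/(-31/2*4 + 4) = 1/(-62 + 4) = 1/(-58) = -1/58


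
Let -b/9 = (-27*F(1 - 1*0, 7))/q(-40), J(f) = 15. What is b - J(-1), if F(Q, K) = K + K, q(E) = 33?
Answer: 969/11 ≈ 88.091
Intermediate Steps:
F(Q, K) = 2*K
b = 1134/11 (b = -9*(-54*7)/33 = -9*(-27*14)/33 = -(-3402)/33 = -9*(-126/11) = 1134/11 ≈ 103.09)
b - J(-1) = 1134/11 - 1*15 = 1134/11 - 15 = 969/11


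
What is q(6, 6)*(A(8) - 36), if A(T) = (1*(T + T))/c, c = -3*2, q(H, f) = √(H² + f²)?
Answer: -232*√2 ≈ -328.10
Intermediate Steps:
c = -6
A(T) = -T/3 (A(T) = (1*(T + T))/(-6) = (1*(2*T))*(-⅙) = (2*T)*(-⅙) = -T/3)
q(6, 6)*(A(8) - 36) = √(6² + 6²)*(-⅓*8 - 36) = √(36 + 36)*(-8/3 - 36) = √72*(-116/3) = (6*√2)*(-116/3) = -232*√2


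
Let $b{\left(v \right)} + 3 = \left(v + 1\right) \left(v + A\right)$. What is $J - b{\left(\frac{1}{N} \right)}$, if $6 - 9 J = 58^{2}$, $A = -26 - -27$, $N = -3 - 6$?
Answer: $- \frac{30043}{81} \approx -370.9$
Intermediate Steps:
$N = -9$ ($N = -3 - 6 = -9$)
$A = 1$ ($A = -26 + 27 = 1$)
$b{\left(v \right)} = -3 + \left(1 + v\right)^{2}$ ($b{\left(v \right)} = -3 + \left(v + 1\right) \left(v + 1\right) = -3 + \left(1 + v\right) \left(1 + v\right) = -3 + \left(1 + v\right)^{2}$)
$J = - \frac{3358}{9}$ ($J = \frac{2}{3} - \frac{58^{2}}{9} = \frac{2}{3} - \frac{3364}{9} = - \frac{3358}{9} \approx -373.11$)
$J - b{\left(\frac{1}{N} \right)} = - \frac{3358}{9} - \left(-2 + \left(\frac{1}{-9}\right)^{2} + \frac{2}{-9}\right) = - \frac{3358}{9} - \left(-2 + \left(- \frac{1}{9}\right)^{2} + 2 \left(- \frac{1}{9}\right)\right) = - \frac{3358}{9} - \left(-2 + \frac{1}{81} - \frac{2}{9}\right) = - \frac{3358}{9} - - \frac{179}{81} = - \frac{3358}{9} + \frac{179}{81} = - \frac{30043}{81}$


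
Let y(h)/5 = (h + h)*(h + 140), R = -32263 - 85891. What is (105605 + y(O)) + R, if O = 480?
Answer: 2963451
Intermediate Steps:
R = -118154
y(h) = 10*h*(140 + h) (y(h) = 5*((h + h)*(h + 140)) = 5*((2*h)*(140 + h)) = 5*(2*h*(140 + h)) = 10*h*(140 + h))
(105605 + y(O)) + R = (105605 + 10*480*(140 + 480)) - 118154 = (105605 + 10*480*620) - 118154 = (105605 + 2976000) - 118154 = 3081605 - 118154 = 2963451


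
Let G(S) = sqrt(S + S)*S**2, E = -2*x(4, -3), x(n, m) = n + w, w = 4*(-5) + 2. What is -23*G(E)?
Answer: -36064*sqrt(14) ≈ -1.3494e+5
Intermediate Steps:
w = -18 (w = -20 + 2 = -18)
x(n, m) = -18 + n (x(n, m) = n - 18 = -18 + n)
E = 28 (E = -2*(-18 + 4) = -2*(-14) = 28)
G(S) = sqrt(2)*S**(5/2) (G(S) = sqrt(2*S)*S**2 = (sqrt(2)*sqrt(S))*S**2 = sqrt(2)*S**(5/2))
-23*G(E) = -23*sqrt(2)*28**(5/2) = -23*sqrt(2)*1568*sqrt(7) = -36064*sqrt(14)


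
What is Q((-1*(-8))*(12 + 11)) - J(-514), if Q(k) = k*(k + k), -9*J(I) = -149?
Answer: 609259/9 ≈ 67696.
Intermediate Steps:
J(I) = 149/9 (J(I) = -⅑*(-149) = 149/9)
Q(k) = 2*k² (Q(k) = k*(2*k) = 2*k²)
Q((-1*(-8))*(12 + 11)) - J(-514) = 2*((-1*(-8))*(12 + 11))² - 1*149/9 = 2*(8*23)² - 149/9 = 2*184² - 149/9 = 2*33856 - 149/9 = 67712 - 149/9 = 609259/9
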